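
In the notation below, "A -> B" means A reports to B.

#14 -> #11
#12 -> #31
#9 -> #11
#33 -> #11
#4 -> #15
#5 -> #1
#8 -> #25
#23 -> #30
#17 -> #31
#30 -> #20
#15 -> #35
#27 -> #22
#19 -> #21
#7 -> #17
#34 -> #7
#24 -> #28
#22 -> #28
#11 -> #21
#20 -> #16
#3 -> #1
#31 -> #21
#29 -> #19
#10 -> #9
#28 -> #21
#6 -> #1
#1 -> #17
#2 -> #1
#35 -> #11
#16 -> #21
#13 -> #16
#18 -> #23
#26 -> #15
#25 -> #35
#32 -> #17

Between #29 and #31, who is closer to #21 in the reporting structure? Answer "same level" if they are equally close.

#29 is 2 levels below #21; #31 is 1. #31 is higher.

#31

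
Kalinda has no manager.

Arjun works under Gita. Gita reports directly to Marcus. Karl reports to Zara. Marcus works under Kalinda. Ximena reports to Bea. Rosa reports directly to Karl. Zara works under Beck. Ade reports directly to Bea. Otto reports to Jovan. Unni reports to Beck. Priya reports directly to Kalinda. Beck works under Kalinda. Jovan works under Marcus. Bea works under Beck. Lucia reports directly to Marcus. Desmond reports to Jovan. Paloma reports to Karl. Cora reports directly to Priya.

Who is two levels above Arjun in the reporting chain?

Marcus

Arjun reports to Gita, and Gita reports to Marcus. So Arjun's skip-level manager is Marcus.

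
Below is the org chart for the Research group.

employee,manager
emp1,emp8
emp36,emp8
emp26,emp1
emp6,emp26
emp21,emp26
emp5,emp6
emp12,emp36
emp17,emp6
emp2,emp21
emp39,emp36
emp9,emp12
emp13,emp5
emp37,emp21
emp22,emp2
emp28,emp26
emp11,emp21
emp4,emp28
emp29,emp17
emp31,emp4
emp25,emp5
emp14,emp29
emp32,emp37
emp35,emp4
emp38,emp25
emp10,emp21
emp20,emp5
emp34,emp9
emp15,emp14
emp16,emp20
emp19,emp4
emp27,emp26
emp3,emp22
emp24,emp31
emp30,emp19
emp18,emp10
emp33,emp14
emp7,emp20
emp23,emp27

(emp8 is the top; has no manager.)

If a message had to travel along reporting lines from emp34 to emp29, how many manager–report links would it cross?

9

emp34 is 4 levels below emp8, and emp29 is 5 levels below emp8 (their lowest common manager). The shortest path runs up from emp34 to emp8 and back down to emp29: 4 + 5 = 9 links.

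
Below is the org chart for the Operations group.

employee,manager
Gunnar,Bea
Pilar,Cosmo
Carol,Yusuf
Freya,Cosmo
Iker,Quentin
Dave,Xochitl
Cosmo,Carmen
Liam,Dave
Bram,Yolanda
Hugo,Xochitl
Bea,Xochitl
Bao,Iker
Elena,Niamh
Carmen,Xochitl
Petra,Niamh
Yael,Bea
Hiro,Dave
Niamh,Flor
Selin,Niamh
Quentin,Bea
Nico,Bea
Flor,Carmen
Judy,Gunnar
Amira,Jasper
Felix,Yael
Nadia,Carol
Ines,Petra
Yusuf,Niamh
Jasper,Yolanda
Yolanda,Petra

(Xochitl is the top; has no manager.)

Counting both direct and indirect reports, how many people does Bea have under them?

8

Bea directly manages Nico, Quentin, Gunnar, Yael. Nico has no reports. Under Quentin: Iker, Bao (2). Under Gunnar: Judy (1). Under Yael: Felix (1). So Bea's organization is 4 direct reports plus everyone under them: 1 + 3 + 2 + 2 = 8.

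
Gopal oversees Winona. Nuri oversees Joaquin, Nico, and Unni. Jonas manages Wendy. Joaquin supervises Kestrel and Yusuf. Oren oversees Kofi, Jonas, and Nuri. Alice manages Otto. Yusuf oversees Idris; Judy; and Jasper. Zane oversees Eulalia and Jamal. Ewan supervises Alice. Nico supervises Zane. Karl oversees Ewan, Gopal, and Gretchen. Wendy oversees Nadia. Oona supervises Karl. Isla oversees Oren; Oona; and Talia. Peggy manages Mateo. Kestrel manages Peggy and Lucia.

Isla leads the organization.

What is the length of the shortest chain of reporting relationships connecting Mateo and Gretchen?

Mateo is 6 levels below Isla, and Gretchen is 3 levels below Isla (their lowest common manager). The shortest path runs up from Mateo to Isla and back down to Gretchen: 6 + 3 = 9 links.

9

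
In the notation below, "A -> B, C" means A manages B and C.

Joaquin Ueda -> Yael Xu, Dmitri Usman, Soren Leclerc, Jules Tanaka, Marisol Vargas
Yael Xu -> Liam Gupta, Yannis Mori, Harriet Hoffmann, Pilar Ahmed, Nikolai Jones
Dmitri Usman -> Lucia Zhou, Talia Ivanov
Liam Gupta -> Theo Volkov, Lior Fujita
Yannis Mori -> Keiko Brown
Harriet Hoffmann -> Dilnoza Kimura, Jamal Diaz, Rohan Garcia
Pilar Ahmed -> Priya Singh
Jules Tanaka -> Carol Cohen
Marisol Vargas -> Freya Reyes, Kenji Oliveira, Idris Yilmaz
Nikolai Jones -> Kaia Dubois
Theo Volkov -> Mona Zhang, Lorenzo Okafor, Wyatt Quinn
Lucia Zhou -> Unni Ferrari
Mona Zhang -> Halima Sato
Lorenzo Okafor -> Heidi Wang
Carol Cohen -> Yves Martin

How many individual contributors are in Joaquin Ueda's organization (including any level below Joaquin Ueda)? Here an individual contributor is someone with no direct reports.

17

The people in Joaquin Ueda's organization with no one reporting to them are Idris Yilmaz, Kenji Oliveira, Freya Reyes, Yves Martin, Soren Leclerc, Talia Ivanov, Unni Ferrari, Kaia Dubois, Priya Singh, Rohan Garcia, Jamal Diaz, Dilnoza Kimura, Keiko Brown, Lior Fujita, Wyatt Quinn, Heidi Wang, Halima Sato. That is 17.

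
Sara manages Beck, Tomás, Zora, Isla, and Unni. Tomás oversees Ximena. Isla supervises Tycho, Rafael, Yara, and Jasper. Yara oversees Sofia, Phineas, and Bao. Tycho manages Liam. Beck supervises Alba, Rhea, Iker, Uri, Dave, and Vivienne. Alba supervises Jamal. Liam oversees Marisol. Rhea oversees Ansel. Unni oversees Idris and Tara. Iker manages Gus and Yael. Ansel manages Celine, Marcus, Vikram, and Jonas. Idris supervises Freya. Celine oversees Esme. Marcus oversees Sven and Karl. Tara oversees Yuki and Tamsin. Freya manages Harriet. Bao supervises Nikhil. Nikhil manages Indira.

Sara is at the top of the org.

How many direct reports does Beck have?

Beck directly manages Alba, Rhea, Iker, Uri, Dave, Vivienne. That is 6 direct reports.

6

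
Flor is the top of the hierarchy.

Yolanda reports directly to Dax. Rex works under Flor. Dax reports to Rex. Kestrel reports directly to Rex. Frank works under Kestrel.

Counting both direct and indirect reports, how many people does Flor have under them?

5

Flor directly manages Rex. Under Rex: Kestrel, Frank, Dax, Yolanda (4). That's 5 in total.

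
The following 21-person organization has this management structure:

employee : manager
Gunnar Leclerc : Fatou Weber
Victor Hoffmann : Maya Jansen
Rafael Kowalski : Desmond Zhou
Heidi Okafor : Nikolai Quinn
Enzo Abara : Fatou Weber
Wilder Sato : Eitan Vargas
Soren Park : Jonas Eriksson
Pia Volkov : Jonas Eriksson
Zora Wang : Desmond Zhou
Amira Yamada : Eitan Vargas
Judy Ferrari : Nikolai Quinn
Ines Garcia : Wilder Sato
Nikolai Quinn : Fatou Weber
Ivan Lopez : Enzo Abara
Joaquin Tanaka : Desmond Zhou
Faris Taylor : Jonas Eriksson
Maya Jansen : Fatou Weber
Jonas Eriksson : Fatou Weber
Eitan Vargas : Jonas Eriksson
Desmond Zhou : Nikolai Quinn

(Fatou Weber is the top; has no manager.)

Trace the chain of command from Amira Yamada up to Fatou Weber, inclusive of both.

Amira Yamada reports to Eitan Vargas. Eitan Vargas reports to Jonas Eriksson. Jonas Eriksson reports to Fatou Weber. Fatou Weber is at the top.

Amira Yamada -> Eitan Vargas -> Jonas Eriksson -> Fatou Weber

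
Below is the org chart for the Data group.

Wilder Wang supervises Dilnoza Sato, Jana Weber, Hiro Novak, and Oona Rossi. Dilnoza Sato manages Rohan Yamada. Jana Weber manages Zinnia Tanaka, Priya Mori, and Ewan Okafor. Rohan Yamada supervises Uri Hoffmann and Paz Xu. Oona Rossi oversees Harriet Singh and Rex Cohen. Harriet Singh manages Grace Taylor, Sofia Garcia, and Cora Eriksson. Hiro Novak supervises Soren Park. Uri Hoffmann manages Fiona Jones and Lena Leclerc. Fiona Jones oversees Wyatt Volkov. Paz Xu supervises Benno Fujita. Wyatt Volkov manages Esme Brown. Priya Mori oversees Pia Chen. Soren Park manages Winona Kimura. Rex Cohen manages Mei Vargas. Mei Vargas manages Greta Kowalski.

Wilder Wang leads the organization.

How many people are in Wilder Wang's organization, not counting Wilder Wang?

25

Wilder Wang directly manages Dilnoza Sato, Jana Weber, Oona Rossi, Hiro Novak. Under Dilnoza Sato: Rohan Yamada, Paz Xu, Benno Fujita, Uri Hoffmann, Lena Leclerc, Fiona Jones, Wyatt Volkov, Esme Brown (8). Under Jana Weber: Ewan Okafor, Priya Mori, Pia Chen, Zinnia Tanaka (4). Under Oona Rossi: Rex Cohen, Mei Vargas, Greta Kowalski, Harriet Singh, Sofia Garcia, Grace Taylor, Cora Eriksson (7). Under Hiro Novak: Soren Park, Winona Kimura (2). So Wilder Wang's organization is 4 direct reports plus everyone under them: 9 + 5 + 8 + 3 = 25.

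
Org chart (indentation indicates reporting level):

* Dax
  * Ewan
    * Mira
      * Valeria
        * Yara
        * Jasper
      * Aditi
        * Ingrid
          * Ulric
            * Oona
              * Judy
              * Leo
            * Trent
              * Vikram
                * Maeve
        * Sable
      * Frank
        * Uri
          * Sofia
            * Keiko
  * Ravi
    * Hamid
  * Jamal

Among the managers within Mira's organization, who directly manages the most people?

Mira

Direct-report counts within Mira's organization: Mira has 3; Frank has 1; Uri has 1; Sofia has 1; Aditi has 2; Ingrid has 1; Ulric has 2; Trent has 1; Vikram has 1; Oona has 2; Valeria has 2. The largest is 3, held by Mira.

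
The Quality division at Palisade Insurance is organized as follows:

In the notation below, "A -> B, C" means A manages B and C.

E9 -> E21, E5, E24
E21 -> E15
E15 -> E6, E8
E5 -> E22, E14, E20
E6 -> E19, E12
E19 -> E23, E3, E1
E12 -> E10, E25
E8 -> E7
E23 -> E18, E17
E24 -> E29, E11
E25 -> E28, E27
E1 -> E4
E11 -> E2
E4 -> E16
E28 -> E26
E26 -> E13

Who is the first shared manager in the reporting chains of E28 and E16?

E28's chain of managers is E25, E12, E6, E15, E21, E9. E16's chain of managers is E4, E1, E19, E6, E15, E21, E9. The first manager that appears in both chains is E6.

E6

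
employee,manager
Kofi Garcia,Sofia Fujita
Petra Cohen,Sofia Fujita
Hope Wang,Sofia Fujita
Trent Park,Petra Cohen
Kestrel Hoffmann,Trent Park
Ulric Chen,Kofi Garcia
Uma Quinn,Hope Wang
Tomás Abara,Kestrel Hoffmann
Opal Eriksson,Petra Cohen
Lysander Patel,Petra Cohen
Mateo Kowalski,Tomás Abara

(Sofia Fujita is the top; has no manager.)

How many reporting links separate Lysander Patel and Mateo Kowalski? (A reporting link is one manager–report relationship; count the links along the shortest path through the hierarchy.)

Lysander Patel is 1 level below Petra Cohen, and Mateo Kowalski is 4 levels below Petra Cohen (their lowest common manager). The shortest path runs up from Lysander Patel to Petra Cohen and back down to Mateo Kowalski: 1 + 4 = 5 links.

5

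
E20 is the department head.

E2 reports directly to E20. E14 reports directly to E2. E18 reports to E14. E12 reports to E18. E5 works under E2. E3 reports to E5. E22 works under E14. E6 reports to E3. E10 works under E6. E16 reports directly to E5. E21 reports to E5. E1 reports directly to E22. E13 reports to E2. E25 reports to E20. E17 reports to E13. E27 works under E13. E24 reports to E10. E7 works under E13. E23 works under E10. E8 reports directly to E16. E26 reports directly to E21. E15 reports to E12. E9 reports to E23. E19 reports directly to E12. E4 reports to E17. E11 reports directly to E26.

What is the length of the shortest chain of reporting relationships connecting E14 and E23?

6

E14 is 1 level below E2, and E23 is 5 levels below E2 (their lowest common manager). The shortest path runs up from E14 to E2 and back down to E23: 1 + 5 = 6 links.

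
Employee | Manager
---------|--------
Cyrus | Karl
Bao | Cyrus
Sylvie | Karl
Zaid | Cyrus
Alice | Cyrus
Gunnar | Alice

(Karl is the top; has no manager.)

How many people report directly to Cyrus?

Cyrus directly manages Bao, Zaid, Alice. That is 3 direct reports.

3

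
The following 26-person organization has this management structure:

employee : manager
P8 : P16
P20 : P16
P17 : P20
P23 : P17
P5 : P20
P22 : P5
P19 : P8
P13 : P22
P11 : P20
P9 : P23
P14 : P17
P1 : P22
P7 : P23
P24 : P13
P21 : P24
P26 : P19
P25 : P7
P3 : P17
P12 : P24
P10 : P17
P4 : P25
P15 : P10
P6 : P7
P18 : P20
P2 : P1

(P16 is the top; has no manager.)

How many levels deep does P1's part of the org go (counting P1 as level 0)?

1

The longest chain under P1 runs P1 → P2, which is 1 level below P1.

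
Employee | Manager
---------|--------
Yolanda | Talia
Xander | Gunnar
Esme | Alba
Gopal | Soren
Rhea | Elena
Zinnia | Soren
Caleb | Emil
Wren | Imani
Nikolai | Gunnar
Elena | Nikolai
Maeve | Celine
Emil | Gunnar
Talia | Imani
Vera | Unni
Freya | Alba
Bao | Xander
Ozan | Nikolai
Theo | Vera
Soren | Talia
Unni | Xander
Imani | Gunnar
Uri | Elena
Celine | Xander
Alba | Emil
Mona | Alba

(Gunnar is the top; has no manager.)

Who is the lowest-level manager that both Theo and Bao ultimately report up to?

Xander

Theo's chain of managers is Vera, Unni, Xander, Gunnar. Bao's chain of managers is Xander, Gunnar. The first manager that appears in both chains is Xander.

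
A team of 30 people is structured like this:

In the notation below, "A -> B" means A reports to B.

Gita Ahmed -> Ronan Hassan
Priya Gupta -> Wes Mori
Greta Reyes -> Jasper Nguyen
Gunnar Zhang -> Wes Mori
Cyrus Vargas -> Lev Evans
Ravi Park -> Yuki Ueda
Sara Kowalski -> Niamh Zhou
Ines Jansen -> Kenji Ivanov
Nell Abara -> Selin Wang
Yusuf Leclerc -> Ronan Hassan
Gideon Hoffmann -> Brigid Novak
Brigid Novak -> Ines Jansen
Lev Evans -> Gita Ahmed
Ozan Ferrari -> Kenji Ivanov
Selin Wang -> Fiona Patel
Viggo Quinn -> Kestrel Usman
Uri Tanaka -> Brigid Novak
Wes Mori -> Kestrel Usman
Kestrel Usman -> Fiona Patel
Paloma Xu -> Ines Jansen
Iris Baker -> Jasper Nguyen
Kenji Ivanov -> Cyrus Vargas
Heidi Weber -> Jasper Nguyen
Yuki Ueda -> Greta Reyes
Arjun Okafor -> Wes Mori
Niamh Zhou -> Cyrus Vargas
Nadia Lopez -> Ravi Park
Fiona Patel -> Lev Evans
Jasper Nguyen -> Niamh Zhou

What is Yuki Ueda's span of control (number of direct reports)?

Yuki Ueda directly manages Ravi Park. That is 1 direct report.

1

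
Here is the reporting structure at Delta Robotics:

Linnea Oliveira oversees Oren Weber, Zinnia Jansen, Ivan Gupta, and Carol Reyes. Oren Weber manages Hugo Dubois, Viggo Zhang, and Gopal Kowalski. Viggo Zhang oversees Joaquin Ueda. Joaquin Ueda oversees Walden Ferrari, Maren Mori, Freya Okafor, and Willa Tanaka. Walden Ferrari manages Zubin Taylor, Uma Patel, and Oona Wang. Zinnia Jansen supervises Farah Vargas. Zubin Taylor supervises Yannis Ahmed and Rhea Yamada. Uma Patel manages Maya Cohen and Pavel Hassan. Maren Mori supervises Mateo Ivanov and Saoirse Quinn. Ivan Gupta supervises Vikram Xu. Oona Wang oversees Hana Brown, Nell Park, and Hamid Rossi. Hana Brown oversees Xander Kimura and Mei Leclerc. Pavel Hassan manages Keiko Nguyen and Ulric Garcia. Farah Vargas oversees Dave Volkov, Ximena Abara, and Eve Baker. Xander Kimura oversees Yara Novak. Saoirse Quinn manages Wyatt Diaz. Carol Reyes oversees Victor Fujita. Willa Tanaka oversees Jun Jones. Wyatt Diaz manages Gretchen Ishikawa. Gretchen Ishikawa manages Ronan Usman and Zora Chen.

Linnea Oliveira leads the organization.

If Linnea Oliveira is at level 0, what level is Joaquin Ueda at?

3

Chain from Joaquin Ueda up to Linnea Oliveira: Joaquin Ueda → Viggo Zhang → Oren Weber → Linnea Oliveira. That is 3 steps up, so Joaquin Ueda is 3 levels below Linnea Oliveira.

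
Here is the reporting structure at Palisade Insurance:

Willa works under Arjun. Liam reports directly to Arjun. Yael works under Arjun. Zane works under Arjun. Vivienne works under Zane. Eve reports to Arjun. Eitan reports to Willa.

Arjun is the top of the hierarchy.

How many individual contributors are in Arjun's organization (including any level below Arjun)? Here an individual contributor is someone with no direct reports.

The people in Arjun's organization with no one reporting to them are Eve, Vivienne, Yael, Liam, Eitan. That is 5.

5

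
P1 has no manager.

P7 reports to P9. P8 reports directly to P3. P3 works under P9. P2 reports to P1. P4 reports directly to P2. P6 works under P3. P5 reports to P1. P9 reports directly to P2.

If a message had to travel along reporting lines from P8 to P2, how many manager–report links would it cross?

P8 is in P2's organization: the chain from P8 up to P2 is P8 → P3 → P9 → P2, which is 3 links.

3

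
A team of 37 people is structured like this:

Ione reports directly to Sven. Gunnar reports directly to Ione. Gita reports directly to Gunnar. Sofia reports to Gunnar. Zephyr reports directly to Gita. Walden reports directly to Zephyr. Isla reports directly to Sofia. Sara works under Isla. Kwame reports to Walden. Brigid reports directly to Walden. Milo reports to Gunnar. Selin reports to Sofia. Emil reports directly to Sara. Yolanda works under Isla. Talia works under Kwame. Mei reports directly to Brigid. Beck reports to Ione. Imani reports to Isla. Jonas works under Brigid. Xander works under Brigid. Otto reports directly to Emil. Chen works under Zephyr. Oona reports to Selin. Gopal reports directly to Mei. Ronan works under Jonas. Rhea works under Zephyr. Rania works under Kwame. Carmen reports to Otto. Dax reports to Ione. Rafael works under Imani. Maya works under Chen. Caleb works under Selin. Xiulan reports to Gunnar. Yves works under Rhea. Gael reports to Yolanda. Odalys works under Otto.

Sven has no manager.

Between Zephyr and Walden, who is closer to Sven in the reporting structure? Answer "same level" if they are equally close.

Zephyr

Zephyr is 4 levels below Sven; Walden is 5. Zephyr is higher.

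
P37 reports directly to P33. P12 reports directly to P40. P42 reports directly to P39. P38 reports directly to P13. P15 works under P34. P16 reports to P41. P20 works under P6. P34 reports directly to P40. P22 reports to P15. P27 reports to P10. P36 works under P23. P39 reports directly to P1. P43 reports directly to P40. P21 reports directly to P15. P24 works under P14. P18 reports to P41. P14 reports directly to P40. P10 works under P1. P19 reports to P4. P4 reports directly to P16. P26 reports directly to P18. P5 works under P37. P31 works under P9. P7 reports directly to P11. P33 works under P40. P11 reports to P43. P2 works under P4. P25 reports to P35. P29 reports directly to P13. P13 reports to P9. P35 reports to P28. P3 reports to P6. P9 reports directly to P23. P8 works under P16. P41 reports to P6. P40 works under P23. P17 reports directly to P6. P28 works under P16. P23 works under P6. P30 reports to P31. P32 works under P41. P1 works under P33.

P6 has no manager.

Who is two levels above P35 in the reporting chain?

P16

P35 reports to P28, and P28 reports to P16. So P35's skip-level manager is P16.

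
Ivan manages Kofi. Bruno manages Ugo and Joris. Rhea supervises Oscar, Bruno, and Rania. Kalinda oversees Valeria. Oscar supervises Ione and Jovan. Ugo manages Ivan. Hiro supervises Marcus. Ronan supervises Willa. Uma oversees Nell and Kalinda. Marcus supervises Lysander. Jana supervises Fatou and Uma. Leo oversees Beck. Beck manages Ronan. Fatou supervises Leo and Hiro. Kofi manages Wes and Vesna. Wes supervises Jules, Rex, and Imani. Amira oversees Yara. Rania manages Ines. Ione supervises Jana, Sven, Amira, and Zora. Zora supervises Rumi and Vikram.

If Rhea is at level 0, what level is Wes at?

5

Chain from Wes up to Rhea: Wes → Kofi → Ivan → Ugo → Bruno → Rhea. That is 5 steps up, so Wes is 5 levels below Rhea.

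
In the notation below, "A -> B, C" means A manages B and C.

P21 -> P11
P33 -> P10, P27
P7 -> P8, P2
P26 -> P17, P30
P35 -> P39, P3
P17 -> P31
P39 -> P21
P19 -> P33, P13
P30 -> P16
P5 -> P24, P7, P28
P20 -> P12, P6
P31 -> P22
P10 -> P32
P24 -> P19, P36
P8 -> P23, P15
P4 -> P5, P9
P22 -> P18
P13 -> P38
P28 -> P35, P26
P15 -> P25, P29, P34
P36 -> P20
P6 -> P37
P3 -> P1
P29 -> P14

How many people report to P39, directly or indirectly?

P39 directly manages P21. Under P21: P11 (1). That's 2 in total.

2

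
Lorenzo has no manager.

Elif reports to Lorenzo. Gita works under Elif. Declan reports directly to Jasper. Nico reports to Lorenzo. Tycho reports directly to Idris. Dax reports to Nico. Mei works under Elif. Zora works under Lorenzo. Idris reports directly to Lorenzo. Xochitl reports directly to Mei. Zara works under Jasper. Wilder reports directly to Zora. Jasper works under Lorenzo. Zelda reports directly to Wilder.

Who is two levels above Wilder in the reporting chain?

Wilder reports to Zora, and Zora reports to Lorenzo. So Wilder's skip-level manager is Lorenzo.

Lorenzo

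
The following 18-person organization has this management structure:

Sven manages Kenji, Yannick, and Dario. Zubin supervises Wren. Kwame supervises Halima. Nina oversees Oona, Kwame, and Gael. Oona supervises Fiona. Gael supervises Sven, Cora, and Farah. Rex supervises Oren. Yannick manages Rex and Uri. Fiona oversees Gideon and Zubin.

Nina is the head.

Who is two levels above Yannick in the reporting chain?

Yannick reports to Sven, and Sven reports to Gael. So Yannick's skip-level manager is Gael.

Gael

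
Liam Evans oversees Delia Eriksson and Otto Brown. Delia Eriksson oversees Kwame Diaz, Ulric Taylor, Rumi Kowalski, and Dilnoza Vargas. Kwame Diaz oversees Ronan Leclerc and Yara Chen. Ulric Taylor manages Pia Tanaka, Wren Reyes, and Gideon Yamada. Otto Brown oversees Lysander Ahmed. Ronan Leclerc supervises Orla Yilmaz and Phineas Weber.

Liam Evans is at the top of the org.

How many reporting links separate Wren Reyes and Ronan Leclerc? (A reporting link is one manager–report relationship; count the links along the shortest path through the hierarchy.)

4

Wren Reyes is 2 levels below Delia Eriksson, and Ronan Leclerc is 2 levels below Delia Eriksson (their lowest common manager). The shortest path runs up from Wren Reyes to Delia Eriksson and back down to Ronan Leclerc: 2 + 2 = 4 links.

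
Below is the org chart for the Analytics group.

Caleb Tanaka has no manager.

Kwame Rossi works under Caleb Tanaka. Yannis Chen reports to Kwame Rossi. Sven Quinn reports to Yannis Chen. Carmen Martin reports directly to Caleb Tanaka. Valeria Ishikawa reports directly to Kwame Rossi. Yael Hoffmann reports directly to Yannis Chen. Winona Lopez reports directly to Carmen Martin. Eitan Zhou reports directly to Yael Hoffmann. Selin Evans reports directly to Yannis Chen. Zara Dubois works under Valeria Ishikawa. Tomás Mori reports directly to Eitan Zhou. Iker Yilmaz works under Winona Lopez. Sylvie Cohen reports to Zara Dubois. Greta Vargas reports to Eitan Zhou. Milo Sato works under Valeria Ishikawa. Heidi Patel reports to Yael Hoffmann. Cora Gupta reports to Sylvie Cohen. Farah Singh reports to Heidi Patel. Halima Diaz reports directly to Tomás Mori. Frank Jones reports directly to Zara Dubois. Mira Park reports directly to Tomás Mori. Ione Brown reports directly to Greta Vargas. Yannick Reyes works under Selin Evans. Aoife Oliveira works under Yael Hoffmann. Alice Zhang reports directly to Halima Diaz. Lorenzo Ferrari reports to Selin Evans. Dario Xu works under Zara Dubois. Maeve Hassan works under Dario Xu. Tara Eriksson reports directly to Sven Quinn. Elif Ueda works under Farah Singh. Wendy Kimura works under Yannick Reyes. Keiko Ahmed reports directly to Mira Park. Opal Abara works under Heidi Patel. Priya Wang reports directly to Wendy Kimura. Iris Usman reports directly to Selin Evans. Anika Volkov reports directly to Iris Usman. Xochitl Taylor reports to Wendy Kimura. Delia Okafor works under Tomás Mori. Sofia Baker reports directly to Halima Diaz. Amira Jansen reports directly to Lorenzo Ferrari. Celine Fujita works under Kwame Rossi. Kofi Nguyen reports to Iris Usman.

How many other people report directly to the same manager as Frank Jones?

Frank Jones reports to Zara Dubois. Zara Dubois's other direct reports are Sylvie Cohen, Dario Xu — 2 peers.

2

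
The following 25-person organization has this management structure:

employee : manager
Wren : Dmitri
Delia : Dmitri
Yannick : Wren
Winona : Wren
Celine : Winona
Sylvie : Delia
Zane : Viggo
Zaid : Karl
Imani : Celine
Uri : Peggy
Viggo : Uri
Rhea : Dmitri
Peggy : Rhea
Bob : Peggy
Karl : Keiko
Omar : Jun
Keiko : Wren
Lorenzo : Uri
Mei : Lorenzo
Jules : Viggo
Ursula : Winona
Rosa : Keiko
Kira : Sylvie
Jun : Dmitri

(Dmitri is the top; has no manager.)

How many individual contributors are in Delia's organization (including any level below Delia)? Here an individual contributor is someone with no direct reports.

The only person in Delia's organization with no one reporting to them is Kira. That is 1.

1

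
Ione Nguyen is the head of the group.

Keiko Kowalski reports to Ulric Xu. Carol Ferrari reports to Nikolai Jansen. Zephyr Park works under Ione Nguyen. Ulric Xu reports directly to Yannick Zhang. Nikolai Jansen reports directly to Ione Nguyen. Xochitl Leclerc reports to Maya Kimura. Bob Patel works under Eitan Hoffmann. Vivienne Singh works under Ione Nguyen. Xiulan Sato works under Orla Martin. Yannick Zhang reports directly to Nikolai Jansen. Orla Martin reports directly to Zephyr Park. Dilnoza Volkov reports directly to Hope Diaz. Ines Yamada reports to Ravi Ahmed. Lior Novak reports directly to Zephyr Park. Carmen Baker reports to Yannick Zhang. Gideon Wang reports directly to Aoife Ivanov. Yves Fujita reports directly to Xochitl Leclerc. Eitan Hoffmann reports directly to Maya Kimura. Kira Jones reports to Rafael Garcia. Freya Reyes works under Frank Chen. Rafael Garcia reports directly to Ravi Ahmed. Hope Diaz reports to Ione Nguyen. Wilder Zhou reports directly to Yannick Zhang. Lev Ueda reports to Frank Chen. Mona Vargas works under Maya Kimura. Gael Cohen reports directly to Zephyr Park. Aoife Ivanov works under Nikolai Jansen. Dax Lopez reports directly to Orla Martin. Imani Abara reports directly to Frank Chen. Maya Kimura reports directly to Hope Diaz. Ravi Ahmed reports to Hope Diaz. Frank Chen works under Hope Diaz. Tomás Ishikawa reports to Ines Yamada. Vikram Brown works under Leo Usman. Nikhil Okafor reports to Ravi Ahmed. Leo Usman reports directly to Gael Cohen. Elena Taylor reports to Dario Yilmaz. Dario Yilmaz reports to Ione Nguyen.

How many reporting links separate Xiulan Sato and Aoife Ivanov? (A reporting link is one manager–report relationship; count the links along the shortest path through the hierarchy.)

5

Xiulan Sato is 3 levels below Ione Nguyen, and Aoife Ivanov is 2 levels below Ione Nguyen (their lowest common manager). The shortest path runs up from Xiulan Sato to Ione Nguyen and back down to Aoife Ivanov: 3 + 2 = 5 links.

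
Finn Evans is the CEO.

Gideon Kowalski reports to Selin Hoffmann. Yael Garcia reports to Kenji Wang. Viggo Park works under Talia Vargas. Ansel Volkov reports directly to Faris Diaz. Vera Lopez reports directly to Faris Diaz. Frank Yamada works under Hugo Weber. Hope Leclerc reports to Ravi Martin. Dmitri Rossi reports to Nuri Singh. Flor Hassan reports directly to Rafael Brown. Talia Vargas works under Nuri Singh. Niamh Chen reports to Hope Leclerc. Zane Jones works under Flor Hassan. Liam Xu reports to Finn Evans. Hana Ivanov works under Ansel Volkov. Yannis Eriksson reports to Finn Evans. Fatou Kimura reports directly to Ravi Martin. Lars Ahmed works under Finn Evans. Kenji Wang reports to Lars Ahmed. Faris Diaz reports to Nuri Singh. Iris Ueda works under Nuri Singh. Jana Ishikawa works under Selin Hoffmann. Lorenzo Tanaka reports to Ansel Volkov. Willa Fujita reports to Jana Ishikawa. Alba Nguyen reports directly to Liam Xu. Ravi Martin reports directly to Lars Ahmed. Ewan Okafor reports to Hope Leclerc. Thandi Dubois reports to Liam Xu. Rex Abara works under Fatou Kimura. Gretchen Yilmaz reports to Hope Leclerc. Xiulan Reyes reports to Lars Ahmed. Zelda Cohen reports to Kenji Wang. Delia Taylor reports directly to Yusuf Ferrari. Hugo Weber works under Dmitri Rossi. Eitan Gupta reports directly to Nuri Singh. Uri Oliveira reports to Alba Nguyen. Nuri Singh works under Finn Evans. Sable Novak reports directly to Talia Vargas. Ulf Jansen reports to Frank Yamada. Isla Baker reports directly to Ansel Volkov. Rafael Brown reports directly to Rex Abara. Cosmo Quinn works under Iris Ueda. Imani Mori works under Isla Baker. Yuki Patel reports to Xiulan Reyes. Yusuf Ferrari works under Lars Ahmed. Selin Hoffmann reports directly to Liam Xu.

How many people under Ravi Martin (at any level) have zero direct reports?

The people in Ravi Martin's organization with no one reporting to them are Zane Jones, Gretchen Yilmaz, Niamh Chen, Ewan Okafor. That is 4.

4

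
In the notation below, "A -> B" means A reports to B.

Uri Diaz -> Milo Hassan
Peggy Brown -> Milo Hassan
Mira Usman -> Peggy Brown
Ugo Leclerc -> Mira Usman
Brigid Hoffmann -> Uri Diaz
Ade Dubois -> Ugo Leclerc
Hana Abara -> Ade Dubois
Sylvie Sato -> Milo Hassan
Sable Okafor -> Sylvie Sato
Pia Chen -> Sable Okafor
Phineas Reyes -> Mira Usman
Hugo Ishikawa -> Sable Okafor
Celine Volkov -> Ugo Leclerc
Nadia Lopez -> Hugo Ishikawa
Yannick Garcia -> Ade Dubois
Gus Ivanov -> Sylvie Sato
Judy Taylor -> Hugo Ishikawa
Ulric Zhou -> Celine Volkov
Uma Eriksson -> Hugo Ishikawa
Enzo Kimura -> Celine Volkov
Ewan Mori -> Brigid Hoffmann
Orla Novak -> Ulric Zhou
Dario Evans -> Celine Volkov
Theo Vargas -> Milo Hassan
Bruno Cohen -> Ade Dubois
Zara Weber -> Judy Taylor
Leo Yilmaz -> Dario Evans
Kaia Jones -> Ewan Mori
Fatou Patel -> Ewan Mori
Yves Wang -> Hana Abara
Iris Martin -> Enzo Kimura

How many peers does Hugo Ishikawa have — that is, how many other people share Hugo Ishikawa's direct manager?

Hugo Ishikawa reports to Sable Okafor. Sable Okafor's other direct reports are Pia Chen — 1 peer.

1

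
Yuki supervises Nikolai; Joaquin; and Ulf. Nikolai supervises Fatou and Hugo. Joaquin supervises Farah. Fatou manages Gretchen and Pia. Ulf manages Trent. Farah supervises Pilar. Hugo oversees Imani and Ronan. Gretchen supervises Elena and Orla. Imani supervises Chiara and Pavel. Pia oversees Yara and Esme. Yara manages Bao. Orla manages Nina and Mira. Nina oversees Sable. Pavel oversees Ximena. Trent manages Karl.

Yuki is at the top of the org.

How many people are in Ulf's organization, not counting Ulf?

2

Ulf directly manages Trent. Under Trent: Karl (1). That's 2 in total.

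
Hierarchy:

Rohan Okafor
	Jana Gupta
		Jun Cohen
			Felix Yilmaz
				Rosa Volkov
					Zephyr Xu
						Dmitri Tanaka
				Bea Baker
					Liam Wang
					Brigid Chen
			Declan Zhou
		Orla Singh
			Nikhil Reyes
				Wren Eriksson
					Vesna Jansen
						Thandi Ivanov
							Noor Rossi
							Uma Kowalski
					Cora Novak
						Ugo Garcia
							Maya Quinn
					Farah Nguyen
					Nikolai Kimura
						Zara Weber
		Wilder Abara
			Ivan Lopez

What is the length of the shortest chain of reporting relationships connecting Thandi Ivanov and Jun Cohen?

Thandi Ivanov is 5 levels below Jana Gupta, and Jun Cohen is 1 level below Jana Gupta (their lowest common manager). The shortest path runs up from Thandi Ivanov to Jana Gupta and back down to Jun Cohen: 5 + 1 = 6 links.

6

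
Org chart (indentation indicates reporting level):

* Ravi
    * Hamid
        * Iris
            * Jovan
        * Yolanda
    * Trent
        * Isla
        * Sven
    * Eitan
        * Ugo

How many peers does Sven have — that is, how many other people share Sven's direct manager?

1

Sven reports to Trent. Trent's other direct reports are Isla — 1 peer.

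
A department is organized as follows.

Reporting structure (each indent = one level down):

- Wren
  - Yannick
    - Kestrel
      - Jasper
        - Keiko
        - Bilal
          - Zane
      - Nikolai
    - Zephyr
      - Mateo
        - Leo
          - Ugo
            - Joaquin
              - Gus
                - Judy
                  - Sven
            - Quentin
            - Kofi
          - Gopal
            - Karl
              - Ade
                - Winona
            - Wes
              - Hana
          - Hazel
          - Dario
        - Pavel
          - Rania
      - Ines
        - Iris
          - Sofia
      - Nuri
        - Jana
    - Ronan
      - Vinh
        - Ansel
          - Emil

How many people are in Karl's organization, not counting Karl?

2

Karl directly manages Ade. Under Ade: Winona (1). That's 2 in total.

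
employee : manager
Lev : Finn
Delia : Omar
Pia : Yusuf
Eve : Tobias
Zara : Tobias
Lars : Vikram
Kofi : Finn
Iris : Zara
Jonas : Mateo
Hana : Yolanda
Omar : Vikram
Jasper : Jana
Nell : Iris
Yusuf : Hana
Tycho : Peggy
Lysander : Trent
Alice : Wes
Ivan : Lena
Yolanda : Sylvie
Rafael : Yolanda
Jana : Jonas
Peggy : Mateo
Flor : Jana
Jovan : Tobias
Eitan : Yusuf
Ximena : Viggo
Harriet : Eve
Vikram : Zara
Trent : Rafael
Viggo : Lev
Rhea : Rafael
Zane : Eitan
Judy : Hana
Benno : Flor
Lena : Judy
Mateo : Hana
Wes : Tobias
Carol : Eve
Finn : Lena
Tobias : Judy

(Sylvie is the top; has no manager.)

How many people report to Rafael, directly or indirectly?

3

Rafael directly manages Trent, Rhea. Under Trent: Lysander (1). Rhea has no reports. So Rafael's organization is 2 direct reports plus everyone under them: 2 + 1 = 3.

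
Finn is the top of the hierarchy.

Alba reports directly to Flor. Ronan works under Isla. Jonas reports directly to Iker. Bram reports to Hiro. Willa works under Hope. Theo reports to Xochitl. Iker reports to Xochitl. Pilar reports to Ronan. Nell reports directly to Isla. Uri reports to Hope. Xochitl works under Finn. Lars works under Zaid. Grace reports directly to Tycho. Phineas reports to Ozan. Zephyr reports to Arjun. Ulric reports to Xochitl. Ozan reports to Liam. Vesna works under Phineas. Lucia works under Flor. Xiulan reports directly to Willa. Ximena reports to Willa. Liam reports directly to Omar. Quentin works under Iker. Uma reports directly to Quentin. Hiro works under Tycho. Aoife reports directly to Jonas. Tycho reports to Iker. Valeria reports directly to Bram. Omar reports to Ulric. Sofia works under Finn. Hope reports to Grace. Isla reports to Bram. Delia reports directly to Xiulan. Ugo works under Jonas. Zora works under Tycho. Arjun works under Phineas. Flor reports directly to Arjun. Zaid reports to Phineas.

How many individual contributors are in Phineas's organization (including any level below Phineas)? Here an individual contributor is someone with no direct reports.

5

The people in Phineas's organization with no one reporting to them are Lars, Vesna, Zephyr, Lucia, Alba. That is 5.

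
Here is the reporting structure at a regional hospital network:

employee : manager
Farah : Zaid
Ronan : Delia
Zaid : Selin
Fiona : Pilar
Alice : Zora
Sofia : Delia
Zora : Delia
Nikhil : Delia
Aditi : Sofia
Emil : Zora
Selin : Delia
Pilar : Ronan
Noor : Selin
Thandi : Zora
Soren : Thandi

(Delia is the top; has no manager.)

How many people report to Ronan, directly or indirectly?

2

Ronan directly manages Pilar. Under Pilar: Fiona (1). That's 2 in total.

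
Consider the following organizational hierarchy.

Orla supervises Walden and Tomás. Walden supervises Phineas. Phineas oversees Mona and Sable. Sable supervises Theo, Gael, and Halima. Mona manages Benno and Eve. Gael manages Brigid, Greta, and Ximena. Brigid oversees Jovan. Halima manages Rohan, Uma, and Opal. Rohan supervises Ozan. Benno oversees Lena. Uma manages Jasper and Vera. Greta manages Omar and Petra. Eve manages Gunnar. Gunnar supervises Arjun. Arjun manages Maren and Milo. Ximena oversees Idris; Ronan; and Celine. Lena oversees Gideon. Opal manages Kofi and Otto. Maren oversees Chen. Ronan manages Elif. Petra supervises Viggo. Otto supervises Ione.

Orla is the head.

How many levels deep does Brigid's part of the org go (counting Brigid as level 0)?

1

The longest chain under Brigid runs Brigid → Jovan, which is 1 level below Brigid.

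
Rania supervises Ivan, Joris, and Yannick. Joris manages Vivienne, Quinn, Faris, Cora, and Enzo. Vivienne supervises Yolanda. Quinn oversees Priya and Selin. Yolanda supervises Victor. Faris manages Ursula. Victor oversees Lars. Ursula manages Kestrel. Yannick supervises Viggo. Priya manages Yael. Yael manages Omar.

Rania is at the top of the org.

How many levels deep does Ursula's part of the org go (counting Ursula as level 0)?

1

The longest chain under Ursula runs Ursula → Kestrel, which is 1 level below Ursula.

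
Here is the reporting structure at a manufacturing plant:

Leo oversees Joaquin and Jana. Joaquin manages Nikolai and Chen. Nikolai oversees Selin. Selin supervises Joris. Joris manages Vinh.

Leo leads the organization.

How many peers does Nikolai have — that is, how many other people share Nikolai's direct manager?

1

Nikolai reports to Joaquin. Joaquin's other direct reports are Chen — 1 peer.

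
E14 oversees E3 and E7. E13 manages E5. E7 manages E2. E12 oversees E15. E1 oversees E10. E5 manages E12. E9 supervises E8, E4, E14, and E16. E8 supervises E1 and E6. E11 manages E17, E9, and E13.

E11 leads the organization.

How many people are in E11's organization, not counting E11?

E11 directly manages E17, E9, E13. E17 has no reports. Under E9: E16, E14, E7, E2, E3, E4, E8, E6, E1, E10 (10). Under E13: E5, E12, E15 (3). So E11's organization is 3 direct reports plus everyone under them: 1 + 11 + 4 = 16.

16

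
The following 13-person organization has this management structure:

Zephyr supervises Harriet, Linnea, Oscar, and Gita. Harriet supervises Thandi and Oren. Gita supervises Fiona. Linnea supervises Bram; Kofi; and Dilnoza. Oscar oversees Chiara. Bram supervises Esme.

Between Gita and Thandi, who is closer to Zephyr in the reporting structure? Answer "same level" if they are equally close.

Gita

Gita is 1 level below Zephyr; Thandi is 2. Gita is higher.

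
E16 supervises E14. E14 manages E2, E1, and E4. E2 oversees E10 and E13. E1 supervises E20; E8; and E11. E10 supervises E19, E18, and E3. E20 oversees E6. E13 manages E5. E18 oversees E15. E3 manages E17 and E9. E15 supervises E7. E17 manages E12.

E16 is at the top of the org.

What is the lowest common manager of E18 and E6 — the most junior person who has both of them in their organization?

E18's chain of managers is E10, E2, E14, E16. E6's chain of managers is E20, E1, E14, E16. The first manager that appears in both chains is E14.

E14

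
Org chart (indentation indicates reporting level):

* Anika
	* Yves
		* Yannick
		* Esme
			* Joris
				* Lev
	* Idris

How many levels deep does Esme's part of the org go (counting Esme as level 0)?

The longest chain under Esme runs Esme → Joris → Lev, which is 2 levels below Esme.

2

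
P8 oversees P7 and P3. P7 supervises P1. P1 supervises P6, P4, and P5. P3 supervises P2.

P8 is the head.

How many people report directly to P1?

P1 directly manages P6, P4, P5. That is 3 direct reports.

3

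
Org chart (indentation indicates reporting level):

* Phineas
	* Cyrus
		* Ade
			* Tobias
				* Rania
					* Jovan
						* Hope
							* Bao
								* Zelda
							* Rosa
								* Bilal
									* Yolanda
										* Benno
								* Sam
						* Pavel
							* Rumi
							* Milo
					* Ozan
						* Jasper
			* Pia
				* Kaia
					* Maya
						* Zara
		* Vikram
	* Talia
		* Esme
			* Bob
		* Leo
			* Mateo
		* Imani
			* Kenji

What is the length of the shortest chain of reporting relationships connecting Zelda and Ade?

6

Zelda is in Ade's organization: the chain from Zelda up to Ade is Zelda → Bao → Hope → Jovan → Rania → Tobias → Ade, which is 6 links.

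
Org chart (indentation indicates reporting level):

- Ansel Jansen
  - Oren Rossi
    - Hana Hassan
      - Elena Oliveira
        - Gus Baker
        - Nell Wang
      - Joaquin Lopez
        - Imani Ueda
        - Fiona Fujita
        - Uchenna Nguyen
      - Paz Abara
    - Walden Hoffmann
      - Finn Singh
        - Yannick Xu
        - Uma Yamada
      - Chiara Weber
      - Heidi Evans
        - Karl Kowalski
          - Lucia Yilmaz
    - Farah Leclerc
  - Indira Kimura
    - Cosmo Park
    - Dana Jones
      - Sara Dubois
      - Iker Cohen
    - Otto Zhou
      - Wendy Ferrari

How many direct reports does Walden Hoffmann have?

3

Walden Hoffmann directly manages Finn Singh, Chiara Weber, Heidi Evans. That is 3 direct reports.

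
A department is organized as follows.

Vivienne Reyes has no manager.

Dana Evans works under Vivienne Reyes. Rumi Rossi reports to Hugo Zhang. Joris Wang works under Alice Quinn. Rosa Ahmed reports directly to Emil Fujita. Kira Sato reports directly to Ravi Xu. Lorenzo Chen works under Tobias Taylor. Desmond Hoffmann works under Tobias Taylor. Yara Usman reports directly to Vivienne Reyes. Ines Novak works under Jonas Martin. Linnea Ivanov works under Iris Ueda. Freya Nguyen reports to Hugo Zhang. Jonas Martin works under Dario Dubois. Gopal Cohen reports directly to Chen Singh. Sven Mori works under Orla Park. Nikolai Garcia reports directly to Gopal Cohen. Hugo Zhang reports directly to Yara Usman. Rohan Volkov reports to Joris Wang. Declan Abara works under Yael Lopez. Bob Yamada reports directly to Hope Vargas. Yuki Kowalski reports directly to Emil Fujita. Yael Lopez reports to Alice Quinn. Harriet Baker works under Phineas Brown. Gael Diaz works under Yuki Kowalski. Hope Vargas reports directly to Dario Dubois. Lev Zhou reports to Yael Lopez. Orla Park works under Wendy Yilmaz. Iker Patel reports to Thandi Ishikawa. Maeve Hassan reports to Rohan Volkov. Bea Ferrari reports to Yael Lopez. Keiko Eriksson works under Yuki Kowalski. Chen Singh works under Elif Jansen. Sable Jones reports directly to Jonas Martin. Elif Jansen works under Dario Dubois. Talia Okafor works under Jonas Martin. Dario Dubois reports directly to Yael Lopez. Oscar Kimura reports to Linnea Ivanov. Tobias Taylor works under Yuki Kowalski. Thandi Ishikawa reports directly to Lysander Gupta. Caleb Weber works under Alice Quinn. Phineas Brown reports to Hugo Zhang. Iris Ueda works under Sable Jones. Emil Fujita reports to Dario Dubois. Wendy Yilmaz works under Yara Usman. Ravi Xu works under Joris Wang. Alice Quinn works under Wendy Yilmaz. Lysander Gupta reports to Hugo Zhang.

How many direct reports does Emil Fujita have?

2

Emil Fujita directly manages Yuki Kowalski, Rosa Ahmed. That is 2 direct reports.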